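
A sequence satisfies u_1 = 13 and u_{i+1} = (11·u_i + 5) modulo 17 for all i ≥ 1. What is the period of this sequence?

16

Listing terms: u_1 = 13; u_2 = 12; u_3 = 1; u_4 = 16; u_5 = 11; u_6 = 7; u_7 = 14; u_8 = 6; u_9 = 3; u_{10} = 4; u_{11} = 15; u_{12} = 0; u_{13} = 5; u_{14} = 9; u_{15} = 2; u_{16} = 10; u_{17} = 13.
Since u_{17} = u_1 = 13, the sequence is periodic with period 16.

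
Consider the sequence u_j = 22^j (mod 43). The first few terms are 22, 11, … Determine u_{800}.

Listing terms: u_1 = 22,  u_2 = 11,  u_3 = 27,  u_4 = 35,  u_5 = 39,  u_6 = 41,  u_7 = 42,  u_8 = 21,  u_9 = 32,  u_{10} = 16,  u_{11} = 8,  u_{12} = 4,  u_{13} = 2,  u_{14} = 1,  u_{15} = 22.
The sequence repeats with period 14.
(800 - 1) mod 14 = 1, so u_{800} = u_2 = 11.

11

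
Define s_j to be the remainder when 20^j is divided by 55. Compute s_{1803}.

Computing terms: s_0 = 1,  s_1 = 20,  s_2 = 15,  s_3 = 25,  s_4 = 5,  s_5 = 45,  s_6 = 20.
Since s_6 = s_1 = 20, the sequence is eventually periodic: after a pre-period of length 1 it cycles with period 5.
For j ≥ 1, s_j depends only on (j - 1) mod 5. (1803 - 1) mod 5 = 2, so s_{1803} = s_3 = 25.

25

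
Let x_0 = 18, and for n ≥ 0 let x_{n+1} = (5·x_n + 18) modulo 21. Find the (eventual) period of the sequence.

We have x_0 = 18, x_1 = 3, x_2 = 12, x_3 = 15, x_4 = 9, x_5 = 0, x_6 = 18.
The sequence repeats with period 6.

6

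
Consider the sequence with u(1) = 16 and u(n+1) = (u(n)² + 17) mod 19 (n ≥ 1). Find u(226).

We have u(1) = 16, u(2) = 7, u(3) = 9, u(4) = 3, u(5) = 7.
Since u(5) = u(2) = 7, the sequence is eventually periodic: after a pre-period of length 1 it cycles with period 3.
For n ≥ 2, u(n) depends only on (n - 2) mod 3. (226 - 2) mod 3 = 2, so u(226) = u(4) = 3.

3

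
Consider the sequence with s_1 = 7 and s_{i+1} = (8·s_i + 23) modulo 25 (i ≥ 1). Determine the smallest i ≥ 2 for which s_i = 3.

8

We have s_1 = 7,  s_2 = 4,  s_3 = 5,  s_4 = 13,  s_5 = 2,  s_6 = 14,  s_7 = 10,  s_8 = 3,  s_9 = 22,  s_{10} = 24,  s_{11} = 15,  s_{12} = 18,  s_{13} = 17,  s_{14} = 9,  s_{15} = 20,  s_{16} = 8,  s_{17} = 12,  s_{18} = 19,  s_{19} = 0,  s_{20} = 23,  s_{21} = 7.
The sequence repeats with period 20.
The value 3 first appears (with i ≥ 2) at s_8.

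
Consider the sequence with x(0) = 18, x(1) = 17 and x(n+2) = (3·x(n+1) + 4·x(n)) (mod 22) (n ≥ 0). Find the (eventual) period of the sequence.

5

Computing terms: x(0) = 18; x(1) = 17; x(2) = 13; x(3) = 19; x(4) = 21; x(5) = 7; x(6) = 17; x(7) = 13.
Since (x(6), x(7)) = (x(1), x(2)) = (17, 13) (two consecutive terms determine the rest), the sequence is eventually periodic: after a pre-period of length 1 it cycles with period 5.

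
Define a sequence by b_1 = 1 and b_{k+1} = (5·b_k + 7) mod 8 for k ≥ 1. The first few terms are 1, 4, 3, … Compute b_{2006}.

Listing terms: b_1 = 1, b_2 = 4, b_3 = 3, b_4 = 6, b_5 = 5, b_6 = 0, b_7 = 7, b_8 = 2, b_9 = 1.
The sequence repeats with period 8.
So b_{2006} = b_{1 + ((2006-1) mod 8)} = b_6 = 0.

0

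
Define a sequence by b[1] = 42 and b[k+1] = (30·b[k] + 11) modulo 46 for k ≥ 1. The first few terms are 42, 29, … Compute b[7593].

Computing terms: b[1] = 42; b[2] = 29; b[3] = 7; b[4] = 37; b[5] = 17; b[6] = 15; b[7] = 1; b[8] = 41; b[9] = 45; b[10] = 27; b[11] = 39; b[12] = 31; b[13] = 21; b[14] = 43; b[15] = 13; b[16] = 33; b[17] = 35; b[18] = 3; b[19] = 9; b[20] = 5; b[21] = 23; b[22] = 11; b[23] = 19; b[24] = 29.
Since b[24] = b[2] = 29, the sequence is eventually periodic: after a pre-period of length 1 it cycles with period 22.
For k ≥ 2, b[k] depends only on (k - 2) mod 22. (7593 - 2) mod 22 = 1, so b[7593] = b[3] = 7.

7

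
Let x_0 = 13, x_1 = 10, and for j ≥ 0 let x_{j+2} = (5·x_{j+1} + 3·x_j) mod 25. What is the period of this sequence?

We have x_0 = 13; x_1 = 10; x_2 = 14; x_3 = 0; x_4 = 17; x_5 = 10; x_6 = 1; x_7 = 10; x_8 = 3; x_9 = 20; x_{10} = 9; x_{11} = 5; x_{12} = 2; x_{13} = 0; x_{14} = 6; x_{15} = 5; x_{16} = 18; x_{17} = 5; x_{18} = 4; x_{19} = 10; x_{20} = 12; x_{21} = 15; x_{22} = 11; x_{23} = 0; x_{24} = 8; x_{25} = 15; x_{26} = 24; x_{27} = 15; x_{28} = 22; x_{29} = 5; x_{30} = 16; x_{31} = 20; x_{32} = 23; x_{33} = 0; x_{34} = 19; x_{35} = 20; x_{36} = 7; x_{37} = 20; x_{38} = 21; x_{39} = 15; x_{40} = 13; x_{41} = 10.
The sequence repeats with period 40.

40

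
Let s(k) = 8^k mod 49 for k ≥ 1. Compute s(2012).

22

Listing terms: s(1) = 8; s(2) = 15; s(3) = 22; s(4) = 29; s(5) = 36; s(6) = 43; s(7) = 1; s(8) = 8.
Since s(8) = s(1) = 8, the sequence is periodic with period 7.
So s(2012) = s(1 + ((2012-1) mod 7)) = s(3) = 22.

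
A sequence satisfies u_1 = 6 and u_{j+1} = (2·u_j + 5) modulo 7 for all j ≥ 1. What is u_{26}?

3

Computing terms: u_1 = 6,  u_2 = 3,  u_3 = 4,  u_4 = 6.
Since u_4 = u_1 = 6, the sequence is periodic with period 3.
So u_{26} = u_{1 + ((26-1) mod 3)} = u_2 = 3.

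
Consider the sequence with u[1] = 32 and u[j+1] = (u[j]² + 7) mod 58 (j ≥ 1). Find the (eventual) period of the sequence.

We have u[1] = 32, u[2] = 45, u[3] = 2, u[4] = 11, u[5] = 12, u[6] = 35, u[7] = 14, u[8] = 29, u[9] = 36, u[10] = 27, u[11] = 40, u[12] = 41, u[13] = 6, u[14] = 43, u[15] = 0, u[16] = 7, u[17] = 56, u[18] = 11.
Since u[18] = u[4] = 11, the sequence is eventually periodic: after a pre-period of length 3 it cycles with period 14.

14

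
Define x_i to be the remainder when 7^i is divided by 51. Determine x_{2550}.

43

Listing terms: x_0 = 1; x_1 = 7; x_2 = 49; x_3 = 37; x_4 = 4; x_5 = 28; x_6 = 43; x_7 = 46; x_8 = 16; x_9 = 10; x_{10} = 19; x_{11} = 31; x_{12} = 13; x_{13} = 40; x_{14} = 25; x_{15} = 22; x_{16} = 1.
The sequence repeats with period 16.
So x_{2550} = x_{0 + ((2550-0) mod 16)} = x_6 = 43.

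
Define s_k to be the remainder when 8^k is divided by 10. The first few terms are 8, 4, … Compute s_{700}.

6

We have s_1 = 8, s_2 = 4, s_3 = 2, s_4 = 6, s_5 = 8.
The sequence repeats with period 4.
(700 - 1) mod 4 = 3, so s_{700} = s_4 = 6.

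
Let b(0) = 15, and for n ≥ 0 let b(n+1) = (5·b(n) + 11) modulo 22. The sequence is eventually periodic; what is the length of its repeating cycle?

10

Listing terms: b(0) = 15, b(1) = 20, b(2) = 1, b(3) = 16, b(4) = 3, b(5) = 4, b(6) = 9, b(7) = 12, b(8) = 5, b(9) = 14, b(10) = 15.
The sequence repeats with period 10.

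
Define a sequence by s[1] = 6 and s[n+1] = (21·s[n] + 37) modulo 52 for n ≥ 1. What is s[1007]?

28

s[1] = 6; s[2] = 7; s[3] = 28; s[4] = 1; s[5] = 6.
Since s[5] = s[1] = 6, the sequence is periodic with period 4.
So s[1007] = s[1 + ((1007-1) mod 4)] = s[3] = 28.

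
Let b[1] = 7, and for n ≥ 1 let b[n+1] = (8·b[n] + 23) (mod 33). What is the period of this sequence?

10

b[1] = 7, b[2] = 13, b[3] = 28, b[4] = 16, b[5] = 19, b[6] = 10, b[7] = 4, b[8] = 22, b[9] = 1, b[10] = 31, b[11] = 7.
The sequence repeats with period 10.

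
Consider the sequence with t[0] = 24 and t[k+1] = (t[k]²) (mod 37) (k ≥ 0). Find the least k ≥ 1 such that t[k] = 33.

6

We have t[0] = 24; t[1] = 21; t[2] = 34; t[3] = 9; t[4] = 7; t[5] = 12; t[6] = 33; t[7] = 16; t[8] = 34.
Since t[8] = t[2] = 34, the sequence is eventually periodic: after a pre-period of length 2 it cycles with period 6.
The value 33 first appears (with k ≥ 1) at t[6].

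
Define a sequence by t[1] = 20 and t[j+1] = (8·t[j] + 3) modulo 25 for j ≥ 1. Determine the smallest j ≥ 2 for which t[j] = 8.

We have t[1] = 20; t[2] = 13; t[3] = 7; t[4] = 9; t[5] = 0; t[6] = 3; t[7] = 2; t[8] = 19; t[9] = 5; t[10] = 18; t[11] = 22; t[12] = 4; t[13] = 10; t[14] = 8; t[15] = 17; t[16] = 14; t[17] = 15; t[18] = 23; t[19] = 12; t[20] = 24; t[21] = 20.
Since t[21] = t[1] = 20, the sequence is periodic with period 20.
The value 8 first appears (with j ≥ 2) at t[14].

14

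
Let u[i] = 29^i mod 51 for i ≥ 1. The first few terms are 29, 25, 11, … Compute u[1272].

16

We have u[1] = 29; u[2] = 25; u[3] = 11; u[4] = 13; u[5] = 20; u[6] = 19; u[7] = 41; u[8] = 16; u[9] = 5; u[10] = 43; u[11] = 23; u[12] = 4; u[13] = 14; u[14] = 49; u[15] = 44; u[16] = 1; u[17] = 29.
Since u[17] = u[1] = 29, the sequence is periodic with period 16.
So u[1272] = u[1 + ((1272-1) mod 16)] = u[8] = 16.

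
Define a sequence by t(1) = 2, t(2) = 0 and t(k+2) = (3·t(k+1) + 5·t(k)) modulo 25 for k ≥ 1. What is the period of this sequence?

4

We have t(1) = 2, t(2) = 0, t(3) = 10, t(4) = 5, t(5) = 15, t(6) = 20, t(7) = 10, t(8) = 5.
Since (t(7), t(8)) = (t(3), t(4)) = (10, 5) (two consecutive terms determine the rest), the sequence is eventually periodic: after a pre-period of length 2 it cycles with period 4.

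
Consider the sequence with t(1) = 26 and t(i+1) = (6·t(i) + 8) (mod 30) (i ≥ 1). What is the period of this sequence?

5

Listing terms: t(1) = 26; t(2) = 14; t(3) = 2; t(4) = 20; t(5) = 8; t(6) = 26.
Since t(6) = t(1) = 26, the sequence is periodic with period 5.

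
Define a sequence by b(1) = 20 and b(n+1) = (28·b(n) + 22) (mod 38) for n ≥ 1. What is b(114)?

Computing terms: b(1) = 20, b(2) = 12, b(3) = 16, b(4) = 14, b(5) = 34, b(6) = 24, b(7) = 10, b(8) = 36, b(9) = 4, b(10) = 20.
Since b(10) = b(1) = 20, the sequence is periodic with period 9.
(114 - 1) mod 9 = 5, so b(114) = b(6) = 24.

24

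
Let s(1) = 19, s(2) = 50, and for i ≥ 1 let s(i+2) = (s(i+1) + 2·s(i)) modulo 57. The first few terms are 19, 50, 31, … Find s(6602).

We have s(1) = 19, s(2) = 50, s(3) = 31, s(4) = 17, s(5) = 22, s(6) = 56, s(7) = 43, s(8) = 41, s(9) = 13, s(10) = 38, s(11) = 7, s(12) = 26, s(13) = 40, s(14) = 35, s(15) = 1, s(16) = 14, s(17) = 16, s(18) = 44, s(19) = 19, s(20) = 50.
Since (s(19), s(20)) = (s(1), s(2)) = (19, 50) (two consecutive terms determine the rest), the sequence is periodic with period 18.
So s(6602) = s(1 + ((6602-1) mod 18)) = s(14) = 35.

35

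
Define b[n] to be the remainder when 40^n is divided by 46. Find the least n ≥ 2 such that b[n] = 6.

12

Computing terms: b[1] = 40, b[2] = 36, b[3] = 14, b[4] = 8, b[5] = 44, b[6] = 12, b[7] = 20, b[8] = 18, b[9] = 30, b[10] = 4, b[11] = 22, b[12] = 6, b[13] = 10, b[14] = 32, b[15] = 38, b[16] = 2, b[17] = 34, b[18] = 26, b[19] = 28, b[20] = 16, b[21] = 42, b[22] = 24, b[23] = 40.
The sequence repeats with period 22.
The value 6 first appears (with n ≥ 2) at b[12].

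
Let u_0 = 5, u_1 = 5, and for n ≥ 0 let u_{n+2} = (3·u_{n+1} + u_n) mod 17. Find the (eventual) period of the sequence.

16

Computing terms: u_0 = 5, u_1 = 5, u_2 = 3, u_3 = 14, u_4 = 11, u_5 = 13, u_6 = 16, u_7 = 10, u_8 = 12, u_9 = 12, u_{10} = 14, u_{11} = 3, u_{12} = 6, u_{13} = 4, u_{14} = 1, u_{15} = 7, u_{16} = 5, u_{17} = 5.
The sequence repeats with period 16.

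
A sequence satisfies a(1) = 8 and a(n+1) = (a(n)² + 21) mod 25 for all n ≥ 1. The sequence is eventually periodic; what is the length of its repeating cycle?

3

We have a(1) = 8, a(2) = 10, a(3) = 21, a(4) = 12, a(5) = 15, a(6) = 21.
Since a(6) = a(3) = 21, the sequence is eventually periodic: after a pre-period of length 2 it cycles with period 3.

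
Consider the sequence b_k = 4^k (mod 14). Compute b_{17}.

2

Computing terms: b_0 = 1,  b_1 = 4,  b_2 = 2,  b_3 = 8,  b_4 = 4.
Since b_4 = b_1 = 4, the sequence is eventually periodic: after a pre-period of length 1 it cycles with period 3.
For k ≥ 1, b_k depends only on (k - 1) mod 3. (17 - 1) mod 3 = 1, so b_{17} = b_2 = 2.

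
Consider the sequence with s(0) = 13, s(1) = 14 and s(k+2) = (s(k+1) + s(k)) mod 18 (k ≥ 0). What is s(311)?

Computing terms: s(0) = 13; s(1) = 14; s(2) = 9; s(3) = 5; s(4) = 14; s(5) = 1; s(6) = 15; s(7) = 16; s(8) = 13; s(9) = 11; s(10) = 6; s(11) = 17; s(12) = 5; s(13) = 4; s(14) = 9; s(15) = 13; s(16) = 4; s(17) = 17; s(18) = 3; s(19) = 2; s(20) = 5; s(21) = 7; s(22) = 12; s(23) = 1; s(24) = 13; s(25) = 14.
The sequence repeats with period 24.
So s(311) = s(0 + ((311-0) mod 24)) = s(23) = 1.

1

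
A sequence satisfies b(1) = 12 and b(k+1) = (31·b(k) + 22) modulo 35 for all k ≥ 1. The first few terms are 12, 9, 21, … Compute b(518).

Listing terms: b(1) = 12; b(2) = 9; b(3) = 21; b(4) = 8; b(5) = 25; b(6) = 27; b(7) = 19; b(8) = 16; b(9) = 28; b(10) = 15; b(11) = 32; b(12) = 34; b(13) = 26; b(14) = 23; b(15) = 0; b(16) = 22; b(17) = 4; b(18) = 6; b(19) = 33; b(20) = 30; b(21) = 7; b(22) = 29; b(23) = 11; b(24) = 13; b(25) = 5; b(26) = 2; b(27) = 14; b(28) = 1; b(29) = 18; b(30) = 20; b(31) = 12.
Since b(31) = b(1) = 12, the sequence is periodic with period 30.
(518 - 1) mod 30 = 7, so b(518) = b(8) = 16.

16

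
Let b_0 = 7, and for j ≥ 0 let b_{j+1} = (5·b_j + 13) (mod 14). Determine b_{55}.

6

Listing terms: b_0 = 7,  b_1 = 6,  b_2 = 1,  b_3 = 4,  b_4 = 5,  b_5 = 10,  b_6 = 7.
Since b_6 = b_0 = 7, the sequence is periodic with period 6.
So b_{55} = b_{0 + ((55-0) mod 6)} = b_1 = 6.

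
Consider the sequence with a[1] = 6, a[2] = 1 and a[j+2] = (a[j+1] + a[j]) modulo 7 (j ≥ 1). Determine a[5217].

Computing terms: a[1] = 6,  a[2] = 1,  a[3] = 0,  a[4] = 1,  a[5] = 1,  a[6] = 2,  a[7] = 3,  a[8] = 5,  a[9] = 1,  a[10] = 6,  a[11] = 0,  a[12] = 6,  a[13] = 6,  a[14] = 5,  a[15] = 4,  a[16] = 2,  a[17] = 6,  a[18] = 1.
The sequence repeats with period 16.
So a[5217] = a[1 + ((5217-1) mod 16)] = a[1] = 6.

6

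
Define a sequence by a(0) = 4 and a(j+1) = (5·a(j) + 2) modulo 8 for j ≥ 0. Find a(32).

4

a(0) = 4; a(1) = 6; a(2) = 0; a(3) = 2; a(4) = 4.
Since a(4) = a(0) = 4, the sequence is periodic with period 4.
(32 - 0) mod 4 = 0, so a(32) = a(0) = 4.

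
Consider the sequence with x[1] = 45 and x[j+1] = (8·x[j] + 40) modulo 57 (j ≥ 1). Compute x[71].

12

Listing terms: x[1] = 45, x[2] = 1, x[3] = 48, x[4] = 25, x[5] = 12, x[6] = 22, x[7] = 45.
Since x[7] = x[1] = 45, the sequence is periodic with period 6.
So x[71] = x[1 + ((71-1) mod 6)] = x[5] = 12.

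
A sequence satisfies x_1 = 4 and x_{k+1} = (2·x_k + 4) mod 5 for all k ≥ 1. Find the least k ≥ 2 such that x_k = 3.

We have x_1 = 4, x_2 = 2, x_3 = 3, x_4 = 0, x_5 = 4.
The sequence repeats with period 4.
The value 3 first appears (with k ≥ 2) at x_3.

3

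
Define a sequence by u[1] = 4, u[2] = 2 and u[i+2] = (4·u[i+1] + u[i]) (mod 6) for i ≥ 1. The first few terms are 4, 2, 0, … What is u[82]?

2

u[1] = 4, u[2] = 2, u[3] = 0, u[4] = 2, u[5] = 2, u[6] = 4, u[7] = 0, u[8] = 4, u[9] = 4, u[10] = 2.
The sequence repeats with period 8.
(82 - 1) mod 8 = 1, so u[82] = u[2] = 2.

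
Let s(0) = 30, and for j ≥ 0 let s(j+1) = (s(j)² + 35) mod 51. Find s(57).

2

Listing terms: s(0) = 30,  s(1) = 17,  s(2) = 18,  s(3) = 2,  s(4) = 39,  s(5) = 26,  s(6) = 48,  s(7) = 44,  s(8) = 33,  s(9) = 2.
Since s(9) = s(3) = 2, the sequence is eventually periodic: after a pre-period of length 3 it cycles with period 6.
For j ≥ 3, s(j) depends only on (j - 3) mod 6. (57 - 3) mod 6 = 0, so s(57) = s(3) = 2.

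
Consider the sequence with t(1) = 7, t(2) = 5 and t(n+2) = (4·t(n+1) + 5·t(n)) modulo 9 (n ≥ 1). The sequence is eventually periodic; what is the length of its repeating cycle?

t(1) = 7,  t(2) = 5,  t(3) = 1,  t(4) = 2,  t(5) = 4,  t(6) = 8,  t(7) = 7,  t(8) = 5.
The sequence repeats with period 6.

6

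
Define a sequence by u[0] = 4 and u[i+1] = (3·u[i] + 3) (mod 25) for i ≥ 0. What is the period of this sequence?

20

We have u[0] = 4, u[1] = 15, u[2] = 23, u[3] = 22, u[4] = 19, u[5] = 10, u[6] = 8, u[7] = 2, u[8] = 9, u[9] = 5, u[10] = 18, u[11] = 7, u[12] = 24, u[13] = 0, u[14] = 3, u[15] = 12, u[16] = 14, u[17] = 20, u[18] = 13, u[19] = 17, u[20] = 4.
The sequence repeats with period 20.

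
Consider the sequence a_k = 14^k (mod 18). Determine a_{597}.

Listing terms: a_0 = 1,  a_1 = 14,  a_2 = 16,  a_3 = 8,  a_4 = 4,  a_5 = 2,  a_6 = 10,  a_7 = 14.
Since a_7 = a_1 = 14, the sequence is eventually periodic: after a pre-period of length 1 it cycles with period 6.
For k ≥ 1, a_k depends only on (k - 1) mod 6. (597 - 1) mod 6 = 2, so a_{597} = a_3 = 8.

8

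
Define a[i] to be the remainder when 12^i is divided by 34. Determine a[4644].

30

Computing terms: a[0] = 1,  a[1] = 12,  a[2] = 8,  a[3] = 28,  a[4] = 30,  a[5] = 20,  a[6] = 2,  a[7] = 24,  a[8] = 16,  a[9] = 22,  a[10] = 26,  a[11] = 6,  a[12] = 4,  a[13] = 14,  a[14] = 32,  a[15] = 10,  a[16] = 18,  a[17] = 12.
Since a[17] = a[1] = 12, the sequence is eventually periodic: after a pre-period of length 1 it cycles with period 16.
For i ≥ 1, a[i] depends only on (i - 1) mod 16. (4644 - 1) mod 16 = 3, so a[4644] = a[4] = 30.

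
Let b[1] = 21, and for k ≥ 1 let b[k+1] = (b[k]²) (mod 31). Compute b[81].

10

Computing terms: b[1] = 21; b[2] = 7; b[3] = 18; b[4] = 14; b[5] = 10; b[6] = 7.
Since b[6] = b[2] = 7, the sequence is eventually periodic: after a pre-period of length 1 it cycles with period 4.
For k ≥ 2, b[k] depends only on (k - 2) mod 4. (81 - 2) mod 4 = 3, so b[81] = b[5] = 10.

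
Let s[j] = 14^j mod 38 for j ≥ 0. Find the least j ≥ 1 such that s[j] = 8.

3

We have s[0] = 1, s[1] = 14, s[2] = 6, s[3] = 8, s[4] = 36, s[5] = 10, s[6] = 26, s[7] = 22, s[8] = 4, s[9] = 18, s[10] = 24, s[11] = 32, s[12] = 30, s[13] = 2, s[14] = 28, s[15] = 12, s[16] = 16, s[17] = 34, s[18] = 20, s[19] = 14.
Since s[19] = s[1] = 14, the sequence is eventually periodic: after a pre-period of length 1 it cycles with period 18.
The value 8 first appears (with j ≥ 1) at s[3].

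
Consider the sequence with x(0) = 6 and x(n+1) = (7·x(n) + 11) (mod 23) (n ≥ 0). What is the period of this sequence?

22

Computing terms: x(0) = 6; x(1) = 7; x(2) = 14; x(3) = 17; x(4) = 15; x(5) = 1; x(6) = 18; x(7) = 22; x(8) = 4; x(9) = 16; x(10) = 8; x(11) = 21; x(12) = 20; x(13) = 13; x(14) = 10; x(15) = 12; x(16) = 3; x(17) = 9; x(18) = 5; x(19) = 0; x(20) = 11; x(21) = 19; x(22) = 6.
The sequence repeats with period 22.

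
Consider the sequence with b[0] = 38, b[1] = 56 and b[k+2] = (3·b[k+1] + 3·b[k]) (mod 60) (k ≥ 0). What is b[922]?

We have b[0] = 38; b[1] = 56; b[2] = 42; b[3] = 54; b[4] = 48; b[5] = 6; b[6] = 42; b[7] = 24; b[8] = 18; b[9] = 6; b[10] = 12; b[11] = 54; b[12] = 18; b[13] = 36; b[14] = 42; b[15] = 54.
Since (b[14], b[15]) = (b[2], b[3]) = (42, 54) (two consecutive terms determine the rest), the sequence is eventually periodic: after a pre-period of length 2 it cycles with period 12.
For k ≥ 2, b[k] depends only on (k - 2) mod 12. (922 - 2) mod 12 = 8, so b[922] = b[10] = 12.

12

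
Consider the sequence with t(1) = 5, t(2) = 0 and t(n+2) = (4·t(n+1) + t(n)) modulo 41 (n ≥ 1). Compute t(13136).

23

Listing terms: t(1) = 5,  t(2) = 0,  t(3) = 5,  t(4) = 20,  t(5) = 3,  t(6) = 32,  t(7) = 8,  t(8) = 23,  t(9) = 18,  t(10) = 13,  t(11) = 29,  t(12) = 6,  t(13) = 12,  t(14) = 13,  t(15) = 23,  t(16) = 23,  t(17) = 33,  t(18) = 32,  t(19) = 38,  t(20) = 20,  t(21) = 36,  t(22) = 0,  t(23) = 36,  t(24) = 21,  t(25) = 38,  t(26) = 9,  t(27) = 33,  t(28) = 18,  t(29) = 23,  t(30) = 28,  t(31) = 12,  t(32) = 35,  t(33) = 29,  t(34) = 28,  t(35) = 18,  t(36) = 18,  t(37) = 8,  t(38) = 9,  t(39) = 3,  t(40) = 21,  t(41) = 5,  t(42) = 0.
Since (t(41), t(42)) = (t(1), t(2)) = (5, 0) (two consecutive terms determine the rest), the sequence is periodic with period 40.
So t(13136) = t(1 + ((13136-1) mod 40)) = t(16) = 23.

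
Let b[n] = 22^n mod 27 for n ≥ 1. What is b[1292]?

7

b[1] = 22, b[2] = 25, b[3] = 10, b[4] = 4, b[5] = 7, b[6] = 19, b[7] = 13, b[8] = 16, b[9] = 1, b[10] = 22.
Since b[10] = b[1] = 22, the sequence is periodic with period 9.
So b[1292] = b[1 + ((1292-1) mod 9)] = b[5] = 7.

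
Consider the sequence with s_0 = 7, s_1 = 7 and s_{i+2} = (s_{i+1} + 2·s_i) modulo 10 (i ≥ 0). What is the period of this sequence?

s_0 = 7; s_1 = 7; s_2 = 1; s_3 = 5; s_4 = 7; s_5 = 7.
The sequence repeats with period 4.

4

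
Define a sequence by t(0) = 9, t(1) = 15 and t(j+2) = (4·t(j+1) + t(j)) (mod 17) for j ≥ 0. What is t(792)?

9

Listing terms: t(0) = 9,  t(1) = 15,  t(2) = 1,  t(3) = 2,  t(4) = 9,  t(5) = 4,  t(6) = 8,  t(7) = 2,  t(8) = 16,  t(9) = 15,  t(10) = 8,  t(11) = 13,  t(12) = 9,  t(13) = 15.
Since (t(12), t(13)) = (t(0), t(1)) = (9, 15) (two consecutive terms determine the rest), the sequence is periodic with period 12.
(792 - 0) mod 12 = 0, so t(792) = t(0) = 9.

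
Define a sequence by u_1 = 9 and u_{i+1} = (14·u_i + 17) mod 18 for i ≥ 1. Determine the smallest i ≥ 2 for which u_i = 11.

We have u_1 = 9; u_2 = 17; u_3 = 3; u_4 = 5; u_5 = 15; u_6 = 11; u_7 = 9.
The sequence repeats with period 6.
The value 11 first appears (with i ≥ 2) at u_6.

6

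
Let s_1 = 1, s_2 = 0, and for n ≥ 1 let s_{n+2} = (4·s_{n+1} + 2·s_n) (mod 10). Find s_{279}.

We have s_1 = 1; s_2 = 0; s_3 = 2; s_4 = 8; s_5 = 6; s_6 = 0; s_7 = 2.
Since (s_6, s_7) = (s_2, s_3) = (0, 2) (two consecutive terms determine the rest), the sequence is eventually periodic: after a pre-period of length 1 it cycles with period 4.
For n ≥ 2, s_n depends only on (n - 2) mod 4. (279 - 2) mod 4 = 1, so s_{279} = s_3 = 2.

2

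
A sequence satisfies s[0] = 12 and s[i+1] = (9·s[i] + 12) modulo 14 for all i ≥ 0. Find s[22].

8

s[0] = 12,  s[1] = 8,  s[2] = 0,  s[3] = 12.
Since s[3] = s[0] = 12, the sequence is periodic with period 3.
(22 - 0) mod 3 = 1, so s[22] = s[1] = 8.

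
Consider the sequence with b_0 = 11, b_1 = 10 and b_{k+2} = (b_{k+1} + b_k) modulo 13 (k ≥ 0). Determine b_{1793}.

b_0 = 11, b_1 = 10, b_2 = 8, b_3 = 5, b_4 = 0, b_5 = 5, b_6 = 5, b_7 = 10, b_8 = 2, b_9 = 12, b_{10} = 1, b_{11} = 0, b_{12} = 1, b_{13} = 1, b_{14} = 2, b_{15} = 3, b_{16} = 5, b_{17} = 8, b_{18} = 0, b_{19} = 8, b_{20} = 8, b_{21} = 3, b_{22} = 11, b_{23} = 1, b_{24} = 12, b_{25} = 0, b_{26} = 12, b_{27} = 12, b_{28} = 11, b_{29} = 10.
The sequence repeats with period 28.
So b_{1793} = b_{0 + ((1793-0) mod 28)} = b_1 = 10.

10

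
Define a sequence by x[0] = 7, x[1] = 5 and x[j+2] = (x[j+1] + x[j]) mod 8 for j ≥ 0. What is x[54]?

3

Computing terms: x[0] = 7,  x[1] = 5,  x[2] = 4,  x[3] = 1,  x[4] = 5,  x[5] = 6,  x[6] = 3,  x[7] = 1,  x[8] = 4,  x[9] = 5,  x[10] = 1,  x[11] = 6,  x[12] = 7,  x[13] = 5.
Since (x[12], x[13]) = (x[0], x[1]) = (7, 5) (two consecutive terms determine the rest), the sequence is periodic with period 12.
(54 - 0) mod 12 = 6, so x[54] = x[6] = 3.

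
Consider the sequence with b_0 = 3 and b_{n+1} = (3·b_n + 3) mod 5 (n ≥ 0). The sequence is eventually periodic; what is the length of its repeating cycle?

4

We have b_0 = 3; b_1 = 2; b_2 = 4; b_3 = 0; b_4 = 3.
Since b_4 = b_0 = 3, the sequence is periodic with period 4.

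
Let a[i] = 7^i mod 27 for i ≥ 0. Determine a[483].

10

Listing terms: a[0] = 1,  a[1] = 7,  a[2] = 22,  a[3] = 19,  a[4] = 25,  a[5] = 13,  a[6] = 10,  a[7] = 16,  a[8] = 4,  a[9] = 1.
Since a[9] = a[0] = 1, the sequence is periodic with period 9.
So a[483] = a[0 + ((483-0) mod 9)] = a[6] = 10.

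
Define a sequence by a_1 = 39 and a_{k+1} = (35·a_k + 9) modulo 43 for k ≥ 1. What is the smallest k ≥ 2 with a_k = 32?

Listing terms: a_1 = 39,  a_2 = 41,  a_3 = 25,  a_4 = 24,  a_5 = 32,  a_6 = 11,  a_7 = 7,  a_8 = 39.
Since a_8 = a_1 = 39, the sequence is periodic with period 7.
The value 32 first appears (with k ≥ 2) at a_5.

5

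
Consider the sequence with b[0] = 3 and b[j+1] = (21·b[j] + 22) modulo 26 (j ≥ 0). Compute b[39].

Listing terms: b[0] = 3; b[1] = 7; b[2] = 13; b[3] = 9; b[4] = 3.
The sequence repeats with period 4.
So b[39] = b[0 + ((39-0) mod 4)] = b[3] = 9.

9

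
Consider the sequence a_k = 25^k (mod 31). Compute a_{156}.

We have a_1 = 25, a_2 = 5, a_3 = 1, a_4 = 25.
The sequence repeats with period 3.
So a_{156} = a_{1 + ((156-1) mod 3)} = a_3 = 1.

1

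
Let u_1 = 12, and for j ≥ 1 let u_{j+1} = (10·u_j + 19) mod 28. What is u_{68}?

u_1 = 12, u_2 = 27, u_3 = 9, u_4 = 25, u_5 = 17, u_6 = 21, u_7 = 5, u_8 = 13, u_9 = 9.
Since u_9 = u_3 = 9, the sequence is eventually periodic: after a pre-period of length 2 it cycles with period 6.
For j ≥ 3, u_j depends only on (j - 3) mod 6. (68 - 3) mod 6 = 5, so u_{68} = u_8 = 13.

13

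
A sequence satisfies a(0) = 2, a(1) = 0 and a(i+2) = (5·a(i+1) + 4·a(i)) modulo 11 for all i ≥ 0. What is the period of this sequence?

We have a(0) = 2,  a(1) = 0,  a(2) = 8,  a(3) = 7,  a(4) = 1,  a(5) = 0,  a(6) = 4,  a(7) = 9,  a(8) = 6,  a(9) = 0,  a(10) = 2,  a(11) = 10,  a(12) = 3,  a(13) = 0,  a(14) = 1,  a(15) = 5,  a(16) = 7,  a(17) = 0,  a(18) = 6,  a(19) = 8,  a(20) = 9,  a(21) = 0,  a(22) = 3,  a(23) = 4,  a(24) = 10,  a(25) = 0,  a(26) = 7,  a(27) = 2,  a(28) = 5,  a(29) = 0,  a(30) = 9,  a(31) = 1,  a(32) = 8,  a(33) = 0,  a(34) = 10,  a(35) = 6,  a(36) = 4,  a(37) = 0,  a(38) = 5,  a(39) = 3,  a(40) = 2,  a(41) = 0.
Since (a(40), a(41)) = (a(0), a(1)) = (2, 0) (two consecutive terms determine the rest), the sequence is periodic with period 40.

40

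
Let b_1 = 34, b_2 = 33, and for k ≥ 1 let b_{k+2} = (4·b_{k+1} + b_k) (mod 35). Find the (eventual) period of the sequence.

b_1 = 34,  b_2 = 33,  b_3 = 26,  b_4 = 32,  b_5 = 14,  b_6 = 18,  b_7 = 16,  b_8 = 12,  b_9 = 29,  b_{10} = 23,  b_{11} = 16,  b_{12} = 17,  b_{13} = 14,  b_{14} = 3,  b_{15} = 26,  b_{16} = 2,  b_{17} = 34,  b_{18} = 33.
Since (b_{17}, b_{18}) = (b_1, b_2) = (34, 33) (two consecutive terms determine the rest), the sequence is periodic with period 16.

16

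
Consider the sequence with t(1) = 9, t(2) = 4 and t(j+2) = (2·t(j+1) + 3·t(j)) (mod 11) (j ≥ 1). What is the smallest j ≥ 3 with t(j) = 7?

8

Computing terms: t(1) = 9,  t(2) = 4,  t(3) = 2,  t(4) = 5,  t(5) = 5,  t(6) = 3,  t(7) = 10,  t(8) = 7,  t(9) = 0,  t(10) = 10,  t(11) = 9,  t(12) = 4.
Since (t(11), t(12)) = (t(1), t(2)) = (9, 4) (two consecutive terms determine the rest), the sequence is periodic with period 10.
The value 7 first appears (with j ≥ 3) at t(8).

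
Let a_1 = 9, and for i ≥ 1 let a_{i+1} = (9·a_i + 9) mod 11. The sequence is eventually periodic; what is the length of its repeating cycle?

a_1 = 9; a_2 = 2; a_3 = 5; a_4 = 10; a_5 = 0; a_6 = 9.
The sequence repeats with period 5.

5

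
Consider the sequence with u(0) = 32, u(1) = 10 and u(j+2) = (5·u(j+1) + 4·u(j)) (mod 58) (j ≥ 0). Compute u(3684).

u(0) = 32; u(1) = 10; u(2) = 4; u(3) = 2; u(4) = 26; u(5) = 22; u(6) = 40; u(7) = 56; u(8) = 34; u(9) = 46; u(10) = 18; u(11) = 42; u(12) = 50; u(13) = 12; u(14) = 28; u(15) = 14; u(16) = 8; u(17) = 38; u(18) = 48; u(19) = 44; u(20) = 6; u(21) = 32; u(22) = 10.
Since (u(21), u(22)) = (u(0), u(1)) = (32, 10) (two consecutive terms determine the rest), the sequence is periodic with period 21.
So u(3684) = u(0 + ((3684-0) mod 21)) = u(9) = 46.

46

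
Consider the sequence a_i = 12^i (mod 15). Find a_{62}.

We have a_1 = 12; a_2 = 9; a_3 = 3; a_4 = 6; a_5 = 12.
Since a_5 = a_1 = 12, the sequence is periodic with period 4.
(62 - 1) mod 4 = 1, so a_{62} = a_2 = 9.

9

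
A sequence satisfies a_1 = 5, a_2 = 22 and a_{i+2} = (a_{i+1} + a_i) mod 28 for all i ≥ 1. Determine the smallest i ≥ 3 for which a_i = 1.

13

We have a_1 = 5; a_2 = 22; a_3 = 27; a_4 = 21; a_5 = 20; a_6 = 13; a_7 = 5; a_8 = 18; a_9 = 23; a_{10} = 13; a_{11} = 8; a_{12} = 21; a_{13} = 1; a_{14} = 22; a_{15} = 23; a_{16} = 17; a_{17} = 12; a_{18} = 1; a_{19} = 13; a_{20} = 14; a_{21} = 27; a_{22} = 13; a_{23} = 12; a_{24} = 25; a_{25} = 9; a_{26} = 6; a_{27} = 15; a_{28} = 21; a_{29} = 8; a_{30} = 1; a_{31} = 9; a_{32} = 10; a_{33} = 19; a_{34} = 1; a_{35} = 20; a_{36} = 21; a_{37} = 13; a_{38} = 6; a_{39} = 19; a_{40} = 25; a_{41} = 16; a_{42} = 13; a_{43} = 1; a_{44} = 14; a_{45} = 15; a_{46} = 1; a_{47} = 16; a_{48} = 17; a_{49} = 5; a_{50} = 22.
Since (a_{49}, a_{50}) = (a_1, a_2) = (5, 22) (two consecutive terms determine the rest), the sequence is periodic with period 48.
The value 1 first appears (with i ≥ 3) at a_{13}.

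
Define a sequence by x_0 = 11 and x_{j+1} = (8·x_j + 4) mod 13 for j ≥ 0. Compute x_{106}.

Listing terms: x_0 = 11; x_1 = 1; x_2 = 12; x_3 = 9; x_4 = 11.
Since x_4 = x_0 = 11, the sequence is periodic with period 4.
(106 - 0) mod 4 = 2, so x_{106} = x_2 = 12.

12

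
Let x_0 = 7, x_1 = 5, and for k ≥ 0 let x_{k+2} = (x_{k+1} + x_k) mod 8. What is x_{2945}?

Computing terms: x_0 = 7,  x_1 = 5,  x_2 = 4,  x_3 = 1,  x_4 = 5,  x_5 = 6,  x_6 = 3,  x_7 = 1,  x_8 = 4,  x_9 = 5,  x_{10} = 1,  x_{11} = 6,  x_{12} = 7,  x_{13} = 5.
The sequence repeats with period 12.
So x_{2945} = x_{0 + ((2945-0) mod 12)} = x_5 = 6.

6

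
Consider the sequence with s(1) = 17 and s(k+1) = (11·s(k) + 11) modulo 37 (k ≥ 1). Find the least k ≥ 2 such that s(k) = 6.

3

Listing terms: s(1) = 17, s(2) = 13, s(3) = 6, s(4) = 3, s(5) = 7, s(6) = 14, s(7) = 17.
The sequence repeats with period 6.
The value 6 first appears (with k ≥ 2) at s(3).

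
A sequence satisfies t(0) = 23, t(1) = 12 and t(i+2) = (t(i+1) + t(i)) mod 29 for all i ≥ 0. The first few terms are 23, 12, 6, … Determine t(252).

Computing terms: t(0) = 23; t(1) = 12; t(2) = 6; t(3) = 18; t(4) = 24; t(5) = 13; t(6) = 8; t(7) = 21; t(8) = 0; t(9) = 21; t(10) = 21; t(11) = 13; t(12) = 5; t(13) = 18; t(14) = 23; t(15) = 12.
The sequence repeats with period 14.
So t(252) = t(0 + ((252-0) mod 14)) = t(0) = 23.

23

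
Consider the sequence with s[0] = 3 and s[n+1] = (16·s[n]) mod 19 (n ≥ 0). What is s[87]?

Listing terms: s[0] = 3, s[1] = 10, s[2] = 8, s[3] = 14, s[4] = 15, s[5] = 12, s[6] = 2, s[7] = 13, s[8] = 18, s[9] = 3.
The sequence repeats with period 9.
So s[87] = s[0 + ((87-0) mod 9)] = s[6] = 2.

2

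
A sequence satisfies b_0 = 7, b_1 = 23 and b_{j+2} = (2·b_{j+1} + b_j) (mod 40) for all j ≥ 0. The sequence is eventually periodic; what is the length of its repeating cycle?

Listing terms: b_0 = 7,  b_1 = 23,  b_2 = 13,  b_3 = 9,  b_4 = 31,  b_5 = 31,  b_6 = 13,  b_7 = 17,  b_8 = 7,  b_9 = 31,  b_{10} = 29,  b_{11} = 9,  b_{12} = 7,  b_{13} = 23.
Since (b_{12}, b_{13}) = (b_0, b_1) = (7, 23) (two consecutive terms determine the rest), the sequence is periodic with period 12.

12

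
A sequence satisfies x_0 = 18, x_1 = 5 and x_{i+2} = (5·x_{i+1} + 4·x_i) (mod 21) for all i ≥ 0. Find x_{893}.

We have x_0 = 18, x_1 = 5, x_2 = 13, x_3 = 1, x_4 = 15, x_5 = 16, x_6 = 14, x_7 = 8, x_8 = 12, x_9 = 8, x_{10} = 4, x_{11} = 10, x_{12} = 3, x_{13} = 13, x_{14} = 14, x_{15} = 17, x_{16} = 15, x_{17} = 17, x_{18} = 19, x_{19} = 16, x_{20} = 9, x_{21} = 4, x_{22} = 14, x_{23} = 2, x_{24} = 3, x_{25} = 2, x_{26} = 1, x_{27} = 13, x_{28} = 6, x_{29} = 19, x_{30} = 14, x_{31} = 20, x_{32} = 9, x_{33} = 20, x_{34} = 10, x_{35} = 4, x_{36} = 18, x_{37} = 1, x_{38} = 14, x_{39} = 11, x_{40} = 6, x_{41} = 11, x_{42} = 16, x_{43} = 19, x_{44} = 12, x_{45} = 10, x_{46} = 14, x_{47} = 5, x_{48} = 18, x_{49} = 5.
The sequence repeats with period 48.
So x_{893} = x_{0 + ((893-0) mod 48)} = x_{29} = 19.

19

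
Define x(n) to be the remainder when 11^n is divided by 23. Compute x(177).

11

x(1) = 11; x(2) = 6; x(3) = 20; x(4) = 13; x(5) = 5; x(6) = 9; x(7) = 7; x(8) = 8; x(9) = 19; x(10) = 2; x(11) = 22; x(12) = 12; x(13) = 17; x(14) = 3; x(15) = 10; x(16) = 18; x(17) = 14; x(18) = 16; x(19) = 15; x(20) = 4; x(21) = 21; x(22) = 1; x(23) = 11.
Since x(23) = x(1) = 11, the sequence is periodic with period 22.
(177 - 1) mod 22 = 0, so x(177) = x(1) = 11.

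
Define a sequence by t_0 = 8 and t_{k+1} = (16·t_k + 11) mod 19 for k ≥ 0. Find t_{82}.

6

Computing terms: t_0 = 8; t_1 = 6; t_2 = 12; t_3 = 13; t_4 = 10; t_5 = 0; t_6 = 11; t_7 = 16; t_8 = 1; t_9 = 8.
The sequence repeats with period 9.
So t_{82} = t_{0 + ((82-0) mod 9)} = t_1 = 6.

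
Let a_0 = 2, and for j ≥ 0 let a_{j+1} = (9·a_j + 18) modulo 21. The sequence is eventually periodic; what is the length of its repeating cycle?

Computing terms: a_0 = 2; a_1 = 15; a_2 = 6; a_3 = 9; a_4 = 15.
Since a_4 = a_1 = 15, the sequence is eventually periodic: after a pre-period of length 1 it cycles with period 3.

3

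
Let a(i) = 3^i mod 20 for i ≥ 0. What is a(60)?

1

a(0) = 1; a(1) = 3; a(2) = 9; a(3) = 7; a(4) = 1.
Since a(4) = a(0) = 1, the sequence is periodic with period 4.
(60 - 0) mod 4 = 0, so a(60) = a(0) = 1.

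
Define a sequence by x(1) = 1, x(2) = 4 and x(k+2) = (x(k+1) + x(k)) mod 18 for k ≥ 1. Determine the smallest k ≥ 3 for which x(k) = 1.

Computing terms: x(1) = 1; x(2) = 4; x(3) = 5; x(4) = 9; x(5) = 14; x(6) = 5; x(7) = 1; x(8) = 6; x(9) = 7; x(10) = 13; x(11) = 2; x(12) = 15; x(13) = 17; x(14) = 14; x(15) = 13; x(16) = 9; x(17) = 4; x(18) = 13; x(19) = 17; x(20) = 12; x(21) = 11; x(22) = 5; x(23) = 16; x(24) = 3; x(25) = 1; x(26) = 4.
The sequence repeats with period 24.
The value 1 first appears (with k ≥ 3) at x(7).

7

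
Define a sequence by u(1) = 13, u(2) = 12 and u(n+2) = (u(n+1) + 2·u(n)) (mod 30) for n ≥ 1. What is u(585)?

u(1) = 13; u(2) = 12; u(3) = 8; u(4) = 2; u(5) = 18; u(6) = 22; u(7) = 28; u(8) = 12; u(9) = 8.
Since (u(8), u(9)) = (u(2), u(3)) = (12, 8) (two consecutive terms determine the rest), the sequence is eventually periodic: after a pre-period of length 1 it cycles with period 6.
For n ≥ 2, u(n) depends only on (n - 2) mod 6. (585 - 2) mod 6 = 1, so u(585) = u(3) = 8.

8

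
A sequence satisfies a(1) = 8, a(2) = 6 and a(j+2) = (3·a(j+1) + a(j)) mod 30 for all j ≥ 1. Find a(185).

8

a(1) = 8, a(2) = 6, a(3) = 26, a(4) = 24, a(5) = 8, a(6) = 18, a(7) = 2, a(8) = 24, a(9) = 14, a(10) = 6, a(11) = 2, a(12) = 12, a(13) = 8, a(14) = 6.
Since (a(13), a(14)) = (a(1), a(2)) = (8, 6) (two consecutive terms determine the rest), the sequence is periodic with period 12.
(185 - 1) mod 12 = 4, so a(185) = a(5) = 8.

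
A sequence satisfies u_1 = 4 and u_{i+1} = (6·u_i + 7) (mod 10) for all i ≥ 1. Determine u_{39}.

Computing terms: u_1 = 4,  u_2 = 1,  u_3 = 3,  u_4 = 5,  u_5 = 7,  u_6 = 9,  u_7 = 1.
Since u_7 = u_2 = 1, the sequence is eventually periodic: after a pre-period of length 1 it cycles with period 5.
For i ≥ 2, u_i depends only on (i - 2) mod 5. (39 - 2) mod 5 = 2, so u_{39} = u_4 = 5.

5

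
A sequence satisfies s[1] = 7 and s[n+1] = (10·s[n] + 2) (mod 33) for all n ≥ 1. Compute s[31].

We have s[1] = 7; s[2] = 6; s[3] = 29; s[4] = 28; s[5] = 18; s[6] = 17; s[7] = 7.
The sequence repeats with period 6.
(31 - 1) mod 6 = 0, so s[31] = s[1] = 7.

7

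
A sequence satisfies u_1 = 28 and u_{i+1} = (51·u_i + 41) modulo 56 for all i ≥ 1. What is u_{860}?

41

u_1 = 28, u_2 = 13, u_3 = 32, u_4 = 49, u_5 = 20, u_6 = 53, u_7 = 0, u_8 = 41, u_9 = 4, u_{10} = 21, u_{11} = 48, u_{12} = 25, u_{13} = 28.
Since u_{13} = u_1 = 28, the sequence is periodic with period 12.
So u_{860} = u_{1 + ((860-1) mod 12)} = u_8 = 41.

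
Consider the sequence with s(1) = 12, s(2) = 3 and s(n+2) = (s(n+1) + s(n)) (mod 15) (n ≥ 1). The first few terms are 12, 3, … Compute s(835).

12

Listing terms: s(1) = 12; s(2) = 3; s(3) = 0; s(4) = 3; s(5) = 3; s(6) = 6; s(7) = 9; s(8) = 0; s(9) = 9; s(10) = 9; s(11) = 3; s(12) = 12; s(13) = 0; s(14) = 12; s(15) = 12; s(16) = 9; s(17) = 6; s(18) = 0; s(19) = 6; s(20) = 6; s(21) = 12; s(22) = 3.
Since (s(21), s(22)) = (s(1), s(2)) = (12, 3) (two consecutive terms determine the rest), the sequence is periodic with period 20.
So s(835) = s(1 + ((835-1) mod 20)) = s(15) = 12.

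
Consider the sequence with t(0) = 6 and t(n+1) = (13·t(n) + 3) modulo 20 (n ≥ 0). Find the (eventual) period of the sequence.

Listing terms: t(0) = 6; t(1) = 1; t(2) = 16; t(3) = 11; t(4) = 6.
Since t(4) = t(0) = 6, the sequence is periodic with period 4.

4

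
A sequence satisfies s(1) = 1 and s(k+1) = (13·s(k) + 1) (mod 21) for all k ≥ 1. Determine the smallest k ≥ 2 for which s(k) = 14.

Listing terms: s(1) = 1, s(2) = 14, s(3) = 15, s(4) = 7, s(5) = 8, s(6) = 0, s(7) = 1.
The sequence repeats with period 6.
The value 14 first appears (with k ≥ 2) at s(2).

2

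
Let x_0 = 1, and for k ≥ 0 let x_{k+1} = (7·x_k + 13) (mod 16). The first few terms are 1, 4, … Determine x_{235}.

12

x_0 = 1, x_1 = 4, x_2 = 9, x_3 = 12, x_4 = 1.
Since x_4 = x_0 = 1, the sequence is periodic with period 4.
So x_{235} = x_{0 + ((235-0) mod 4)} = x_3 = 12.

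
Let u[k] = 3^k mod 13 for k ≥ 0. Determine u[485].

u[0] = 1; u[1] = 3; u[2] = 9; u[3] = 1.
The sequence repeats with period 3.
So u[485] = u[0 + ((485-0) mod 3)] = u[2] = 9.

9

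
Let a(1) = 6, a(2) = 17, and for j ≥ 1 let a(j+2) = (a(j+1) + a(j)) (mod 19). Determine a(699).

17

a(1) = 6,  a(2) = 17,  a(3) = 4,  a(4) = 2,  a(5) = 6,  a(6) = 8,  a(7) = 14,  a(8) = 3,  a(9) = 17,  a(10) = 1,  a(11) = 18,  a(12) = 0,  a(13) = 18,  a(14) = 18,  a(15) = 17,  a(16) = 16,  a(17) = 14,  a(18) = 11,  a(19) = 6,  a(20) = 17.
The sequence repeats with period 18.
So a(699) = a(1 + ((699-1) mod 18)) = a(15) = 17.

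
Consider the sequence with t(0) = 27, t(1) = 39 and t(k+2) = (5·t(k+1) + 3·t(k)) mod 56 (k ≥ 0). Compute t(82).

t(0) = 27,  t(1) = 39,  t(2) = 52,  t(3) = 41,  t(4) = 25,  t(5) = 24,  t(6) = 27,  t(7) = 39.
Since (t(6), t(7)) = (t(0), t(1)) = (27, 39) (two consecutive terms determine the rest), the sequence is periodic with period 6.
(82 - 0) mod 6 = 4, so t(82) = t(4) = 25.

25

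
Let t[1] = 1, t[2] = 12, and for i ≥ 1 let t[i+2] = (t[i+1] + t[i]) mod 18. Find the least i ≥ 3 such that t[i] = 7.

t[1] = 1, t[2] = 12, t[3] = 13, t[4] = 7, t[5] = 2, t[6] = 9, t[7] = 11, t[8] = 2, t[9] = 13, t[10] = 15, t[11] = 10, t[12] = 7, t[13] = 17, t[14] = 6, t[15] = 5, t[16] = 11, t[17] = 16, t[18] = 9, t[19] = 7, t[20] = 16, t[21] = 5, t[22] = 3, t[23] = 8, t[24] = 11, t[25] = 1, t[26] = 12.
The sequence repeats with period 24.
The value 7 first appears (with i ≥ 3) at t[4].

4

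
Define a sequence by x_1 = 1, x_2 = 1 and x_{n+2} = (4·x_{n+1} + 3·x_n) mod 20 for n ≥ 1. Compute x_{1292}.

3

We have x_1 = 1, x_2 = 1, x_3 = 7, x_4 = 11, x_5 = 5, x_6 = 13, x_7 = 7, x_8 = 7, x_9 = 9, x_{10} = 17, x_{11} = 15, x_{12} = 11, x_{13} = 9, x_{14} = 9, x_{15} = 3, x_{16} = 19, x_{17} = 5, x_{18} = 17, x_{19} = 3, x_{20} = 3, x_{21} = 1, x_{22} = 13, x_{23} = 15, x_{24} = 19, x_{25} = 1, x_{26} = 1.
The sequence repeats with period 24.
(1292 - 1) mod 24 = 19, so x_{1292} = x_{20} = 3.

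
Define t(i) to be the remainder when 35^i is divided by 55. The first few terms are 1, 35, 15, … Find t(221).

We have t(0) = 1, t(1) = 35, t(2) = 15, t(3) = 30, t(4) = 5, t(5) = 10, t(6) = 20, t(7) = 40, t(8) = 25, t(9) = 50, t(10) = 45, t(11) = 35.
Since t(11) = t(1) = 35, the sequence is eventually periodic: after a pre-period of length 1 it cycles with period 10.
For i ≥ 1, t(i) depends only on (i - 1) mod 10. (221 - 1) mod 10 = 0, so t(221) = t(1) = 35.

35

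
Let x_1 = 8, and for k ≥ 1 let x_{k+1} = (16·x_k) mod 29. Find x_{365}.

8

Listing terms: x_1 = 8; x_2 = 12; x_3 = 18; x_4 = 27; x_5 = 26; x_6 = 10; x_7 = 15; x_8 = 8.
The sequence repeats with period 7.
(365 - 1) mod 7 = 0, so x_{365} = x_1 = 8.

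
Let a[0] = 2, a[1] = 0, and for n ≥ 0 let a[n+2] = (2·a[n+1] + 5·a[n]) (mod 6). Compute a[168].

2

We have a[0] = 2, a[1] = 0, a[2] = 4, a[3] = 2, a[4] = 0.
The sequence repeats with period 3.
So a[168] = a[0 + ((168-0) mod 3)] = a[0] = 2.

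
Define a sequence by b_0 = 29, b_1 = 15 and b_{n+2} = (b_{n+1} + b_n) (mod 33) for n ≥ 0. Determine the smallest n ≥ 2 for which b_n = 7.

20

Computing terms: b_0 = 29; b_1 = 15; b_2 = 11; b_3 = 26; b_4 = 4; b_5 = 30; b_6 = 1; b_7 = 31; b_8 = 32; b_9 = 30; b_{10} = 29; b_{11} = 26; b_{12} = 22; b_{13} = 15; b_{14} = 4; b_{15} = 19; b_{16} = 23; b_{17} = 9; b_{18} = 32; b_{19} = 8; b_{20} = 7; b_{21} = 15; b_{22} = 22; b_{23} = 4; b_{24} = 26; b_{25} = 30; b_{26} = 23; b_{27} = 20; b_{28} = 10; b_{29} = 30; b_{30} = 7; b_{31} = 4; b_{32} = 11; b_{33} = 15; b_{34} = 26; b_{35} = 8; b_{36} = 1; b_{37} = 9; b_{38} = 10; b_{39} = 19; b_{40} = 29; b_{41} = 15.
The sequence repeats with period 40.
The value 7 first appears (with n ≥ 2) at b_{20}.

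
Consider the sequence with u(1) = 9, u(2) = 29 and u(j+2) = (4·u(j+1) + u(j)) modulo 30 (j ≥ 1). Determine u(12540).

u(1) = 9, u(2) = 29, u(3) = 5, u(4) = 19, u(5) = 21, u(6) = 13, u(7) = 13, u(8) = 5, u(9) = 3, u(10) = 17, u(11) = 11, u(12) = 1, u(13) = 15, u(14) = 1, u(15) = 19, u(16) = 17, u(17) = 27, u(18) = 5, u(19) = 17, u(20) = 13, u(21) = 9, u(22) = 19, u(23) = 25, u(24) = 29, u(25) = 21, u(26) = 23, u(27) = 23, u(28) = 25, u(29) = 3, u(30) = 7, u(31) = 1, u(32) = 11, u(33) = 15, u(34) = 11, u(35) = 29, u(36) = 7, u(37) = 27, u(38) = 25, u(39) = 7, u(40) = 23, u(41) = 9, u(42) = 29.
Since (u(41), u(42)) = (u(1), u(2)) = (9, 29) (two consecutive terms determine the rest), the sequence is periodic with period 40.
(12540 - 1) mod 40 = 19, so u(12540) = u(20) = 13.

13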